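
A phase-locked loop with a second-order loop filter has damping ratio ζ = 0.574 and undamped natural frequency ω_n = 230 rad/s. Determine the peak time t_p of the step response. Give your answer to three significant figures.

t_p ≈ 0.0167 s

The damped frequency is ω_d = ω_n√(1−ζ²) = 230·√(1−0.329) = 188 rad/s.
Peak time t_p = π/ω_d = π/188 = 0.0167 s.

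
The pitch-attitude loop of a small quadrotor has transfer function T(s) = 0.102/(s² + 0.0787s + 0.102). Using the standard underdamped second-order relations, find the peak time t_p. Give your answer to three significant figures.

t_p ≈ 9.91 s

Comparing the denominator to s² + 2ζω_n s + ω_n²: ω_n = √0.102 = 0.319 rad/s, and 2ζω_n = 0.0787 so ζ = 0.0787/(2·0.319) = 0.123.
The damped frequency ω_d = ω_n√(1−ζ²) = 0.317 rad/s. Then t_p = π/ω_d = 9.91 s.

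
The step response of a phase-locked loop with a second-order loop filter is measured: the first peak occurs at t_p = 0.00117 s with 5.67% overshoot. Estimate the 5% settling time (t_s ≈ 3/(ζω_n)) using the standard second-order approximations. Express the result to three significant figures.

t_s ≈ 0.00122 s

The overshoot fixes ζ = −ln(OS)/√(π²+ln²(OS)) = 0.674.
From t_p = π/ω_d, ω_d = π/0.00117 = 2690 rad/s, so ω_n = ω_d/√(1−ζ²) = 3640 rad/s.
t_s ≈ 3/(ζω_n) = 3/(0.674·3640) = 0.00122 s.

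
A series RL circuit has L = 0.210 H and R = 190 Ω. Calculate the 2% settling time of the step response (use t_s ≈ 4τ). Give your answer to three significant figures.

τ = L/R = 0.210/190 = 0.00111 s.
t_s ≈ 4τ = 0.00442 s.

t_s ≈ 0.00442 s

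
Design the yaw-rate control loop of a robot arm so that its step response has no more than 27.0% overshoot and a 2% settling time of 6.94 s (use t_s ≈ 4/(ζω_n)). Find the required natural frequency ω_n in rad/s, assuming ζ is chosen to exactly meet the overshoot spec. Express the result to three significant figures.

ω_n ≈ 1.50 rad/s

From %OS = 100·exp(−πζ/√(1−ζ²)), invert to get ζ = −ln(OS)/√(π² + ln²(OS)) with OS = 0.270.
−ln 0.270 = 1.309, so ζ = 1.309/√(π² + 1.714) = 0.385.
From t_s ≈ 4/(ζω_n): ω_n = 4/(ζ·t_s) = 4/(0.385·6.94) = 1.50 rad/s.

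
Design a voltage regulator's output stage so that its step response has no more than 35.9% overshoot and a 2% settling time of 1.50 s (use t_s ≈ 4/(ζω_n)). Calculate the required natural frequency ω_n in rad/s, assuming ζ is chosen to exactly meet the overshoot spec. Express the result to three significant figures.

ω_n ≈ 8.60 rad/s

ζ = −ln(OS)/√(π² + (ln OS)²). With OS = 0.359, ln OS = −1.024 and ζ = 1.024/3.304 = 0.310.
From t_s ≈ 4/(ζω_n): ω_n = 4/(ζ·t_s) = 4/(0.310·1.50) = 8.60 rad/s.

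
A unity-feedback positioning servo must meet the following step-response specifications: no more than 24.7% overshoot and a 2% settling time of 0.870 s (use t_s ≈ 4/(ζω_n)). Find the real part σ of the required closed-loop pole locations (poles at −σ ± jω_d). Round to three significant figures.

The settling-time spec alone fixes σ = ζω_n = 4/t_s = 4/0.870 = 4.60.
(Overshoot then fixes ζ = 0.407 and hence ω_d = σ·√(1−ζ²)/ζ = 10.3 rad/s.)

σ ≈ 4.60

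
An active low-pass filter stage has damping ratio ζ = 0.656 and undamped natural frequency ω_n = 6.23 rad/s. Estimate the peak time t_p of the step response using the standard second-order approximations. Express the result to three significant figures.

The damped frequency is ω_d = ω_n√(1−ζ²) = 6.23·√(1−0.430) = 4.70 rad/s.
Peak time t_p = π/ω_d = π/4.70 = 0.668 s.

t_p ≈ 0.668 s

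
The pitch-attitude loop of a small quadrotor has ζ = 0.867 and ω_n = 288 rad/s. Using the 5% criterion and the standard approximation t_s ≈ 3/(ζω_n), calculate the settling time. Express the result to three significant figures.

t_s ≈ 3/(ζω_n) = 3/(0.867 × 288) = 0.0120 s.

t_s ≈ 0.0120 s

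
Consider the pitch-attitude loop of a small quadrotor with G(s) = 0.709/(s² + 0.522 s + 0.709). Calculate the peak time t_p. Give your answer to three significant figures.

t_p ≈ 3.92 s

Comparing the denominator to s² + 2ζω_n s + ω_n²: ω_n = √0.709 = 0.842 rad/s, and 2ζω_n = 0.522 so ζ = 0.522/(2·0.842) = 0.310.
ω_d = 0.842·√(1 − 0.310²) = 0.801 rad/s. Then t_p = π/ω_d = 3.92 s.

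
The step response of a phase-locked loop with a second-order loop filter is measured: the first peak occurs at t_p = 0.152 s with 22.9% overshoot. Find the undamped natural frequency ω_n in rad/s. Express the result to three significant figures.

ω_n ≈ 22.8 rad/s

From the overshoot, ζ = −ln(OS)/√(π²+ln²(OS)) = 0.425.
t_p = π/ω_d ⇒ ω_d = 20.7 rad/s; then ω_n = ω_d/√(1−ζ²) = 22.8 rad/s.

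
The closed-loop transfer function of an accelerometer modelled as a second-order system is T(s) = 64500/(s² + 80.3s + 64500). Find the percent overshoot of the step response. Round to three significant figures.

Comparing the denominator to s² + 2ζω_n s + ω_n²: ω_n = √64500 = 254 rad/s, and 2ζω_n = 80.3 so ζ = 80.3/(2·254) = 0.158.
Overshoot: exp(−π·0.158/√(1−0.158²)) = 0.605, i.e. 60.5%.

%OS ≈ 60.5%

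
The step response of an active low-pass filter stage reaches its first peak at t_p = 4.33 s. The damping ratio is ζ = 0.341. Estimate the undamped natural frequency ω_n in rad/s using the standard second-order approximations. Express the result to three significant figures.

Peak time t_p = π/ω_d, so ω_d = π/t_p = π/4.33 = 0.726 rad/s.
ω_n = ω_d/√(1−ζ²) = 0.726/√0.884 = 0.772 rad/s.

ω_n ≈ 0.772 rad/s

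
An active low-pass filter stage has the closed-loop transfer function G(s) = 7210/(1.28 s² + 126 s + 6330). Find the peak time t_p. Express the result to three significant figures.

t_p ≈ 0.0625 s

Dividing through by 1.28: denominator becomes s² + 98.44 s + 4945.
So ω_n = √4945 = 70.3 rad/s and ζ = 98.44/(2·70.3) = 0.700.
ω_d = 70.3·√(1 − 0.700²) = 50.2 rad/s. t_p = π/ω_d = 0.0625 s.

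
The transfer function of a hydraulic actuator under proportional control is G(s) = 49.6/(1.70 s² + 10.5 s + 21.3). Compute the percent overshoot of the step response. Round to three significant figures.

%OS ≈ 0.367%

Dividing through by 1.70: denominator becomes s² + 6.176 s + 12.53.
So ω_n = √12.53 = 3.54 rad/s and ζ = 6.176/(2·3.54) = 0.872.
Overshoot: exp(−π·0.872/√(1−0.872²)) = 0.00367, i.e. 0.367%.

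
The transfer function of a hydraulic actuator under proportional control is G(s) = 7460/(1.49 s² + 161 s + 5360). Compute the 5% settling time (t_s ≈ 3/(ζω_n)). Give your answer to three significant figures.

Dividing through by 1.49: denominator becomes s² + 108.1 s + 3597.
So ω_n = √3597 = 60.0 rad/s and ζ = 108.1/(2·60.0) = 0.901.
t_s ≈ 3/(ζω_n) = 0.0555 s.

t_s ≈ 0.0555 s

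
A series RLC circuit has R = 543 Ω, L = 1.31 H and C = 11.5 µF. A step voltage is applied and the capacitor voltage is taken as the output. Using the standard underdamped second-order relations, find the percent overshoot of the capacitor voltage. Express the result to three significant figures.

%OS ≈ 1.42%

For a series RLC circuit (capacitor voltage as output), ω_n = 1/√(LC) = 1/√(1.31 H · 11.5 µF) = 258 rad/s.
ζ = (R/2)·√(C/L) = (543/2)·√(11.5 µF/1.31 H) = 0.804.
Overshoot: exp(−π·0.804/√(1−0.804²)) = 0.0142, i.e. 1.42%.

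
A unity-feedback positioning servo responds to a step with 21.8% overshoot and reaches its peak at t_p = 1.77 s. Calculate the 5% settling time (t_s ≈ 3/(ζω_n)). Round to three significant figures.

From the overshoot, ζ = −ln(OS)/√(π²+ln²(OS)) = 0.436.
t_p = π/ω_d ⇒ ω_d = 1.77 rad/s; then ω_n = ω_d/√(1−ζ²) = 1.97 rad/s.
t_s ≈ 3/(ζω_n) = 3/(0.436·1.97) = 3.49 s.

t_s ≈ 3.49 s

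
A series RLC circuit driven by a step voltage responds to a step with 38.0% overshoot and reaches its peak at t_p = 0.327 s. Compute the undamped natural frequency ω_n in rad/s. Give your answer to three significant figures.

The overshoot fixes ζ = −ln(OS)/√(π²+ln²(OS)) = 0.294.
t_p = π/ω_d ⇒ ω_d = 9.61 rad/s; then ω_n = ω_d/√(1−ζ²) = 10.1 rad/s.

ω_n ≈ 10.1 rad/s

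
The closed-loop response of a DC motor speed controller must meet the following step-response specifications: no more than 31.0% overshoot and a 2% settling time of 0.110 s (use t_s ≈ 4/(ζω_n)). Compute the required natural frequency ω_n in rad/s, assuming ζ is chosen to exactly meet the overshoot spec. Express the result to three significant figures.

ω_n ≈ 104 rad/s

From %OS = 100·exp(−πζ/√(1−ζ²)), invert to get ζ = −ln(OS)/√(π² + ln²(OS)) with OS = 0.310.
−ln 0.310 = 1.171, so ζ = 1.171/√(π² + 1.372) = 0.349.
From t_s ≈ 4/(ζω_n): ω_n = 4/(ζ·t_s) = 4/(0.349·0.110) = 104 rad/s.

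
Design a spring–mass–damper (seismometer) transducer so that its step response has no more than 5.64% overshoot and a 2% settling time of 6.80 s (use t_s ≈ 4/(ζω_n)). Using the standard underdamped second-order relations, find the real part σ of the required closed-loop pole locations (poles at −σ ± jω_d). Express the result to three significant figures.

The settling-time spec alone fixes σ = ζω_n = 4/t_s = 4/6.80 = 0.588.
(Overshoot then fixes ζ = 0.675 and hence ω_d = σ·√(1−ζ²)/ζ = 0.643 rad/s.)

σ ≈ 0.588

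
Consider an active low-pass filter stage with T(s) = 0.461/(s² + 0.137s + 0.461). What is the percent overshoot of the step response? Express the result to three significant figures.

%OS ≈ 72.7%

Comparing the denominator to s² + 2ζω_n s + ω_n²: ω_n = √0.461 = 0.679 rad/s, and 2ζω_n = 0.137 so ζ = 0.137/(2·0.679) = 0.101.
%OS = 100 e^{−πζ/√(1−ζ²)} with ζ = 0.101 gives 72.7%.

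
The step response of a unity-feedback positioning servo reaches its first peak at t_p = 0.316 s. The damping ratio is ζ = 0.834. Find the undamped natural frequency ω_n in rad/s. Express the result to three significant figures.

ω_n ≈ 18.0 rad/s

Peak time t_p = π/ω_d, so ω_d = π/t_p = π/0.316 = 9.94 rad/s.
ω_n = ω_d/√(1−ζ²) = 9.94/√0.304 = 18.0 rad/s.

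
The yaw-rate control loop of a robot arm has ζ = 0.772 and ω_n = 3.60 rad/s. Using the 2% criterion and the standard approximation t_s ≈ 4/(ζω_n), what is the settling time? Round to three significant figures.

t_s ≈ 1.44 s

t_s ≈ 4/(ζω_n) = 4/(0.772 × 3.60) = 1.44 s.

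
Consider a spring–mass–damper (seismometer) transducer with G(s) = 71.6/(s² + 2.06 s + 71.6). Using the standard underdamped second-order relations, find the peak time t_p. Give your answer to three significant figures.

t_p ≈ 0.374 s

Matching coefficients with s² + 2ζω_n s + ω_n² gives ω_n² = 71.6 ⇒ ω_n = 8.46 rad/s, and ζ = 2.06/(2ω_n) = 0.122.
The damped frequency ω_d = ω_n√(1−ζ²) = 8.40 rad/s. Then t_p = π/ω_d = 0.374 s.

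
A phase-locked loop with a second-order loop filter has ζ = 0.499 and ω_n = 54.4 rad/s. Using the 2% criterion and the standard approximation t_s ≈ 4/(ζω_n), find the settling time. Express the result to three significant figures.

t_s ≈ 4/(ζω_n) = 4/(0.499 × 54.4) = 0.147 s.

t_s ≈ 0.147 s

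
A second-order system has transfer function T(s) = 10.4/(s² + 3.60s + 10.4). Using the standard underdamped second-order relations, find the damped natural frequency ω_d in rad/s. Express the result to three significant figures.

ω_n = √10.4 = 3.22 rad/s; ζ = 3.60/(2·3.22) = 0.558.
ω_d = ω_n√(1−ζ²) = 2.68 rad/s.

ω_d ≈ 2.68 rad/s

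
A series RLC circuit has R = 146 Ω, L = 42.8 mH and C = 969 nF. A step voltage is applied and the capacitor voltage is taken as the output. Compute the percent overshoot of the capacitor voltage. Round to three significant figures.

%OS ≈ 31.2%

For a series RLC circuit (capacitor voltage as output), ω_n = 1/√(LC) = 1/√(42.8 mH · 969 nF) = 4910 rad/s.
ζ = (R/2)·√(C/L) = (146/2)·√(969 nF/42.8 mH) = 0.347.
Overshoot: exp(−π·0.347/√(1−0.347²)) = 0.312, i.e. 31.2%.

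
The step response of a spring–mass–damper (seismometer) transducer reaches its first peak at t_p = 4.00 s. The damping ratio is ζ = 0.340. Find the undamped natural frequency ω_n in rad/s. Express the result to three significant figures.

Peak time t_p = π/ω_d, so ω_d = π/t_p = π/4.00 = 0.785 rad/s.
ω_n = ω_d/√(1−ζ²) = 0.785/√0.884 = 0.835 rad/s.

ω_n ≈ 0.835 rad/s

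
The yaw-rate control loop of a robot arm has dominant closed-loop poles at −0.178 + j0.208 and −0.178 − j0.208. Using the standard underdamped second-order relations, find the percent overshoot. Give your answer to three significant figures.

%OS ≈ 6.80%

With σ = 0.178, ω_d = 0.208: ω_n = √(σ²+ω_d²) = 0.274 rad/s, ζ = σ/ω_n = 0.650.
Overshoot: exp(−π·0.650/√(1−0.650²)) = 0.0680, i.e. 6.80%.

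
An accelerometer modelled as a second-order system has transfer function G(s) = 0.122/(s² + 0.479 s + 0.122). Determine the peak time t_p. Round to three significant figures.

Matching coefficients with s² + 2ζω_n s + ω_n² gives ω_n² = 0.122 ⇒ ω_n = 0.349 rad/s, and ζ = 0.479/(2ω_n) = 0.686.
The damped frequency ω_d = ω_n√(1−ζ²) = 0.254 rad/s. Then t_p = π/ω_d = 12.4 s.

t_p ≈ 12.4 s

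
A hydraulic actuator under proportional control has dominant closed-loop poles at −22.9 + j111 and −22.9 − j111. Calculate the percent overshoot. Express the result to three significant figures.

|pole| = ω_n = √(22.9² + 111²) = 113 rad/s; ζ = cos θ = σ/ω_n = 0.202.
Overshoot: exp(−π·0.202/√(1−0.202²)) = 0.523, i.e. 52.3%.

%OS ≈ 52.3%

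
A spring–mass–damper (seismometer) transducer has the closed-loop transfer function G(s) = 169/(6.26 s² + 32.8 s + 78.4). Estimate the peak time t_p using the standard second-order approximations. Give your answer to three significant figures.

Dividing through by 6.26: denominator becomes s² + 5.240 s + 12.52.
So ω_n = √12.52 = 3.54 rad/s and ζ = 5.240/(2·3.54) = 0.740.
ω_d = 3.54·√(1 − 0.740²) = 2.38 rad/s. t_p = π/ω_d = 1.32 s.

t_p ≈ 1.32 s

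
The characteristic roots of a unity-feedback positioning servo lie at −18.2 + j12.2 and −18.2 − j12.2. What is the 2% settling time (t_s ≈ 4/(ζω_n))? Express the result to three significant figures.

t_s ≈ 0.220 s

For poles at −σ ± jω_d, ζω_n = σ = 18.2, so t_s ≈ 4/σ = 0.220 s.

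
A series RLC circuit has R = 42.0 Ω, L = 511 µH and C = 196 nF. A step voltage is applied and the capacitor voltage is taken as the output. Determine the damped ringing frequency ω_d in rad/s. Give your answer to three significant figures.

For a series RLC circuit (capacitor voltage as output), ω_n = 1/√(LC) = 1/√(511 µH · 196 nF) = 99900 rad/s.
ζ = (R/2)·√(C/L) = (42.0/2)·√(196 nF/511 µH) = 0.411.
ω_d = 99900·√(1 − 0.411²) = 91100 rad/s.

ω_d ≈ 91100 rad/s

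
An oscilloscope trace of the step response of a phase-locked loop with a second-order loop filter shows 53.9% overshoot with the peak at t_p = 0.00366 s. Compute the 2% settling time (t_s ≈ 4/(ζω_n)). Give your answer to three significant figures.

From the overshoot, ζ = −ln(OS)/√(π²+ln²(OS)) = 0.193.
From t_p = π/ω_d, ω_d = π/0.00366 = 858 rad/s, so ω_n = ω_d/√(1−ζ²) = 875 rad/s.
t_s ≈ 4/(ζω_n) = 4/(0.193·875) = 0.0237 s.

t_s ≈ 0.0237 s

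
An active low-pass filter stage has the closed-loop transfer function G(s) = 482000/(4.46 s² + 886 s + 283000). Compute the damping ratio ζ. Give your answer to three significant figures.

ζ ≈ 0.394

Dividing through by 4.46: denominator becomes s² + 198.7 s + 63450.
So ω_n = √63450 = 252 rad/s and ζ = 198.7/(2·252) = 0.394.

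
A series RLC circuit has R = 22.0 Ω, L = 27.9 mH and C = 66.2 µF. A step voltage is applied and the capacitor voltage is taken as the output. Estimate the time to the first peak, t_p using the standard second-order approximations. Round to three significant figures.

t_p ≈ 0.00506 s

For a series RLC circuit (capacitor voltage as output), ω_n = 1/√(LC) = 1/√(27.9 mH · 66.2 µF) = 736 rad/s.
ζ = (R/2)·√(C/L) = (22.0/2)·√(66.2 µF/27.9 mH) = 0.536.
ω_d = 736·√(1 − 0.536²) = 621 rad/s. t_p = π/ω_d = 0.00506 s.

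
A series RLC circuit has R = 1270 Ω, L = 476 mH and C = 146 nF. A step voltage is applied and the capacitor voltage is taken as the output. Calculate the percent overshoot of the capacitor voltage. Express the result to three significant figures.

For a series RLC circuit (capacitor voltage as output), ω_n = 1/√(LC) = 1/√(476 mH · 146 nF) = 3790 rad/s.
ζ = (R/2)·√(C/L) = (1270/2)·√(146 nF/476 mH) = 0.352.
Overshoot: exp(−π·0.352/√(1−0.352²)) = 0.307, i.e. 30.7%.

%OS ≈ 30.7%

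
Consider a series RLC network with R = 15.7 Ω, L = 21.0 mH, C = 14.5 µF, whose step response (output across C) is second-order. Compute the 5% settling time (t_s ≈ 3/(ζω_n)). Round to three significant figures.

For a series RLC circuit (capacitor voltage as output), ω_n = 1/√(LC) = 1/√(21.0 mH · 14.5 µF) = 1810 rad/s.
ζ = (R/2)·√(C/L) = (15.7/2)·√(14.5 µF/21.0 mH) = 0.206.
t_s ≈ 3/(ζω_n) = 0.00803 s.

t_s ≈ 0.00803 s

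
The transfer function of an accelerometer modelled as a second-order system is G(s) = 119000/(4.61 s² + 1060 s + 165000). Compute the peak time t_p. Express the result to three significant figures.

t_p ≈ 0.0209 s

Dividing through by 4.61: denominator becomes s² + 229.9 s + 35790.
So ω_n = √35790 = 189 rad/s and ζ = 229.9/(2·189) = 0.608.
The damped frequency ω_d = ω_n√(1−ζ²) = 150 rad/s. t_p = π/ω_d = 0.0209 s.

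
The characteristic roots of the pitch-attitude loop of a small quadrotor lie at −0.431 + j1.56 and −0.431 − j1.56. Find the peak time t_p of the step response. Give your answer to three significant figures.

t_p ≈ 2.01 s

t_p = π/ω_d with ω_d = 1.56 (the imaginary part), so t_p = 2.01 s.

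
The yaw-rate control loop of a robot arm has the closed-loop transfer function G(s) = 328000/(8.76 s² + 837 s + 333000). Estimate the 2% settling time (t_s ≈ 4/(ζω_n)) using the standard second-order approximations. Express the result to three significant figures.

Dividing through by 8.76: denominator becomes s² + 95.55 s + 38010.
So ω_n = √38010 = 195 rad/s and ζ = 95.55/(2·195) = 0.245.
t_s ≈ 4/(ζω_n) = 0.0837 s.

t_s ≈ 0.0837 s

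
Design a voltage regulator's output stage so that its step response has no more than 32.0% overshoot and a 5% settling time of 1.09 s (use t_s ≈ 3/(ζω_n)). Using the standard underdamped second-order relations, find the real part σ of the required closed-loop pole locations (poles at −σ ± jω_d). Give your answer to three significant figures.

σ ≈ 2.75

The settling-time spec alone fixes σ = ζω_n = 3/t_s = 3/1.09 = 2.75.
(Overshoot then fixes ζ = 0.341 and hence ω_d = σ·√(1−ζ²)/ζ = 7.59 rad/s.)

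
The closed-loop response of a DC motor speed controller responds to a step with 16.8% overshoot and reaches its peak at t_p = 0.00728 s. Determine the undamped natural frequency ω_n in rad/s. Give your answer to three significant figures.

From the overshoot, ζ = −ln(OS)/√(π²+ln²(OS)) = 0.494.
From t_p = π/ω_d, ω_d = π/0.00728 = 432 rad/s, so ω_n = ω_d/√(1−ζ²) = 496 rad/s.

ω_n ≈ 496 rad/s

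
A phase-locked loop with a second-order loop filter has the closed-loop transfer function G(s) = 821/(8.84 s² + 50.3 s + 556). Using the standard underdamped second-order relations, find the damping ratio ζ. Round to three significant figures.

Dividing through by 8.84: denominator becomes s² + 5.690 s + 62.90.
So ω_n = √62.90 = 7.93 rad/s and ζ = 5.690/(2·7.93) = 0.359.

ζ ≈ 0.359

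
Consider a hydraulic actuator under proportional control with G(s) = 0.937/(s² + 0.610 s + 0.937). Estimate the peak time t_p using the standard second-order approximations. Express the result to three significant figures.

t_p ≈ 3.42 s

ω_n = √0.937 = 0.968 rad/s; ζ = 0.610/(2·0.968) = 0.315.
The damped frequency ω_d = ω_n√(1−ζ²) = 0.919 rad/s. Then t_p = π/ω_d = 3.42 s.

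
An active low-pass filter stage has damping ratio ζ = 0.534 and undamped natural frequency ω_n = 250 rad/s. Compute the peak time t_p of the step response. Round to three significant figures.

The damped frequency is ω_d = ω_n√(1−ζ²) = 250·√(1−0.285) = 211 rad/s.
Peak time t_p = π/ω_d = π/211 = 0.0149 s.

t_p ≈ 0.0149 s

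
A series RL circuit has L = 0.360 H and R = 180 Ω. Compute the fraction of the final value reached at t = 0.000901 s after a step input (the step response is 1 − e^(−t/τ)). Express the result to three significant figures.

τ = L/R = 0.360/180 = 0.00200 s.
y(t)/y_∞ = 1 − e^(−t/τ) = 1 − e^(−0.000901/0.00200) = 1 − e^(−0.451) = 0.363.

y/y_∞ ≈ 0.363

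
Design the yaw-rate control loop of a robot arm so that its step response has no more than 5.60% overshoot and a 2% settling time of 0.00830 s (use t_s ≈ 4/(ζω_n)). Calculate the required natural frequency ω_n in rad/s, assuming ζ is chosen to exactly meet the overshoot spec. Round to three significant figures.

From %OS = 100·exp(−πζ/√(1−ζ²)), invert to get ζ = −ln(OS)/√(π² + ln²(OS)) with OS = 0.0560.
−ln 0.0560 = 2.882, so ζ = 2.882/√(π² + 8.308) = 0.676.
Then ω_n = 4/(ζ t_s) = 4/(0.676 × 0.00830) = 713 rad/s.

ω_n ≈ 713 rad/s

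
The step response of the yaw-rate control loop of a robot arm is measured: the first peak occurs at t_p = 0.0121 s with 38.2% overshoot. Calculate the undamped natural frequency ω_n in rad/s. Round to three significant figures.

ω_n ≈ 272 rad/s

ζ from %OS: ζ = |ln 0.382|/√(π²+ln²0.382) = 0.293.
From t_p = π/ω_d, ω_d = π/0.0121 = 260 rad/s, so ω_n = ω_d/√(1−ζ²) = 272 rad/s.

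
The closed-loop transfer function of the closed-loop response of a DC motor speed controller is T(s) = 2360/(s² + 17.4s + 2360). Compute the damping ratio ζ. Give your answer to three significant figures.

ω_n = √2360 = 48.6 rad/s; ζ = 17.4/(2·48.6) = 0.179.

ζ ≈ 0.179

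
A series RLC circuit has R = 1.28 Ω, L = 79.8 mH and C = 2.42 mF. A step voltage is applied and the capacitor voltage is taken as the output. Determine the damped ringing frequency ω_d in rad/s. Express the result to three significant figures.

For a series RLC circuit (capacitor voltage as output), ω_n = 1/√(LC) = 1/√(79.8 mH · 2.42 mF) = 72.0 rad/s.
ζ = (R/2)·√(C/L) = (1.28/2)·√(2.42 mF/79.8 mH) = 0.111.
ω_d = ω_n√(1−ζ²) = 71.5 rad/s.

ω_d ≈ 71.5 rad/s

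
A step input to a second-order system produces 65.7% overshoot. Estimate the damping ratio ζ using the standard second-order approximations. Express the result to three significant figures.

ζ = −ln(OS)/√(π² + (ln OS)²). With OS = 0.657, ln OS = −0.4201 and ζ = 0.4201/3.170 = 0.133.

ζ ≈ 0.133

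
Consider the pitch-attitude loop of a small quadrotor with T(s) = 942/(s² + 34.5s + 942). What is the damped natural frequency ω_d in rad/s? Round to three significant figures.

ω_d ≈ 25.4 rad/s

Matching coefficients with s² + 2ζω_n s + ω_n² gives ω_n² = 942 ⇒ ω_n = 30.7 rad/s, and ζ = 34.5/(2ω_n) = 0.562.
The damped frequency ω_d = ω_n√(1−ζ²) = 25.4 rad/s.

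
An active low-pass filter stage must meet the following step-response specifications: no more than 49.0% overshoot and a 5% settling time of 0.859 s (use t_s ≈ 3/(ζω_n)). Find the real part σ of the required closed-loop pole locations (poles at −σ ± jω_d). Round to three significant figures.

σ ≈ 3.49

The settling-time spec alone fixes σ = ζω_n = 3/t_s = 3/0.859 = 3.49.
(Overshoot then fixes ζ = 0.221 and hence ω_d = σ·√(1−ζ²)/ζ = 15.4 rad/s.)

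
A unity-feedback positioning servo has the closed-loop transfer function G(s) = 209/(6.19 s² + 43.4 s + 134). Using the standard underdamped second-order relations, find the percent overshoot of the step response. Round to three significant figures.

%OS ≈ 2.73%

Dividing through by 6.19: denominator becomes s² + 7.011 s + 21.65.
So ω_n = √21.65 = 4.65 rad/s and ζ = 7.011/(2·4.65) = 0.753.
%OS = 100·exp(−πζ/√(1−ζ²)) = 2.73%.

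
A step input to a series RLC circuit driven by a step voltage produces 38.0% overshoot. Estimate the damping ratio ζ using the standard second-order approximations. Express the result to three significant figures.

Inverting the overshoot relation: ζ = |ln 0.380|/√(π² + ln²0.380) = 0.294.

ζ ≈ 0.294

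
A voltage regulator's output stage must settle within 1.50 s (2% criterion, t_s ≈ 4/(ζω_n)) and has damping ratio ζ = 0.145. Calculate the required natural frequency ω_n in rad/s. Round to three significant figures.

Rearranging t_s ≈ 4/(ζω_n) gives ω_n = 4/(ζ·t_s) = 4/(0.145 × 1.50) = 18.4 rad/s.

ω_n ≈ 18.4 rad/s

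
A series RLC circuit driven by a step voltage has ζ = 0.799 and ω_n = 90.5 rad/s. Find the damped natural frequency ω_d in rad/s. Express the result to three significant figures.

ω_d ≈ 54.4 rad/s

ω_d = ω_n√(1−ζ²) = 90.5·√0.362 = 54.4 rad/s.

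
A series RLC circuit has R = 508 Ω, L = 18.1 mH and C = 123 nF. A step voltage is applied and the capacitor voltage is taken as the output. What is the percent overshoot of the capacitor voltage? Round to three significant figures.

For a series RLC circuit (capacitor voltage as output), ω_n = 1/√(LC) = 1/√(18.1 mH · 123 nF) = 21200 rad/s.
ζ = (R/2)·√(C/L) = (508/2)·√(123 nF/18.1 mH) = 0.662.
%OS = 100·exp(−πζ/√(1−ζ²)) = 6.23%.

%OS ≈ 6.23%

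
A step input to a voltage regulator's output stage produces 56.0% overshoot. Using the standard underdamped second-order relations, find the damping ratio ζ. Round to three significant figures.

ζ ≈ 0.181

From %OS = 100·exp(−πζ/√(1−ζ²)), invert to get ζ = −ln(OS)/√(π² + ln²(OS)) with OS = 0.560.
−ln 0.560 = 0.5798, so ζ = 0.5798/√(π² + 0.3362) = 0.181.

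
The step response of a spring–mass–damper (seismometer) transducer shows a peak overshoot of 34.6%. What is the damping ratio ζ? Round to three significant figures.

From %OS = 100·exp(−πζ/√(1−ζ²)), invert to get ζ = −ln(OS)/√(π² + ln²(OS)) with OS = 0.346.
−ln 0.346 = 1.061, so ζ = 1.061/√(π² + 1.126) = 0.320.

ζ ≈ 0.320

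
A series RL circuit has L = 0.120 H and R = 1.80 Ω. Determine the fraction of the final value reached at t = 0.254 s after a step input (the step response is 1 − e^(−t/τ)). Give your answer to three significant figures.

τ = L/R = 0.120/1.80 = 0.0667 s.
y(t)/y_∞ = 1 − e^(−t/τ) = 1 − e^(−0.254/0.0667) = 1 − e^(−3.81) = 0.978.

y/y_∞ ≈ 0.978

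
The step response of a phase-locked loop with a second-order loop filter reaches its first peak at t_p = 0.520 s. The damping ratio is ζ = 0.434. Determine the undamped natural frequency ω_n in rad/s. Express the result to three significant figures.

ω_n ≈ 6.71 rad/s

Peak time t_p = π/ω_d, so ω_d = π/t_p = π/0.520 = 6.04 rad/s.
ω_n = ω_d/√(1−ζ²) = 6.04/√0.812 = 6.71 rad/s.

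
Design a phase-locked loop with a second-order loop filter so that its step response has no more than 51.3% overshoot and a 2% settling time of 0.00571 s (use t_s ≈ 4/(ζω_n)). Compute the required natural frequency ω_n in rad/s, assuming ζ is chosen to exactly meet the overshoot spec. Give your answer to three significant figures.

ζ = −ln(OS)/√(π² + (ln OS)²). With OS = 0.513, ln OS = −0.6675 and ζ = 0.6675/3.212 = 0.208.
Then ω_n = 4/(ζ t_s) = 4/(0.208 × 0.00571) = 3370 rad/s.

ω_n ≈ 3370 rad/s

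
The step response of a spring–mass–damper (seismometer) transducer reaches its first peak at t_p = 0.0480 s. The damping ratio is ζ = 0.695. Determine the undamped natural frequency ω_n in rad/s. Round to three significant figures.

ω_n ≈ 91.0 rad/s

Peak time t_p = π/ω_d, so ω_d = π/t_p = π/0.0480 = 65.4 rad/s.
ω_n = ω_d/√(1−ζ²) = 65.4/√0.517 = 91.0 rad/s.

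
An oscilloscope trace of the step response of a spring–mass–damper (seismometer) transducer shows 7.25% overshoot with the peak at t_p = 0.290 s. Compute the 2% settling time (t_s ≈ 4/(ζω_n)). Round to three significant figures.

The overshoot fixes ζ = −ln(OS)/√(π²+ln²(OS)) = 0.641.
t_p = π/ω_d ⇒ ω_d = 10.8 rad/s; then ω_n = ω_d/√(1−ζ²) = 14.1 rad/s.
t_s ≈ 4/(ζω_n) = 4/(0.641·14.1) = 0.442 s.

t_s ≈ 0.442 s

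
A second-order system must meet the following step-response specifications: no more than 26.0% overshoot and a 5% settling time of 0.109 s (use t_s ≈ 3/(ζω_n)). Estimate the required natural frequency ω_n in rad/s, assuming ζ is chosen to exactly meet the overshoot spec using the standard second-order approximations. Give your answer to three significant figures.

ω_n ≈ 69.8 rad/s

ζ = −ln(OS)/√(π² + (ln OS)²). With OS = 0.260, ln OS = −1.347 and ζ = 1.347/3.418 = 0.394.
From t_s ≈ 3/(ζω_n): ω_n = 3/(ζ·t_s) = 3/(0.394·0.109) = 69.8 rad/s.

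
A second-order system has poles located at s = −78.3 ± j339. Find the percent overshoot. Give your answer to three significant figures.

%OS ≈ 48.4%

|pole| = ω_n = √(78.3² + 339²) = 348 rad/s; ζ = cos θ = σ/ω_n = 0.225.
Overshoot: exp(−π·0.225/√(1−0.225²)) = 0.484, i.e. 48.4%.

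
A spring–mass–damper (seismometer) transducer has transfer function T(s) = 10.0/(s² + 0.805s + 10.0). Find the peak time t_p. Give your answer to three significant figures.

t_p ≈ 1.00 s

ω_n = √10.0 = 3.16 rad/s; ζ = 0.805/(2·3.16) = 0.127.
ω_d = 3.16·√(1 − 0.127²) = 3.14 rad/s. Then t_p = π/ω_d = 1.00 s.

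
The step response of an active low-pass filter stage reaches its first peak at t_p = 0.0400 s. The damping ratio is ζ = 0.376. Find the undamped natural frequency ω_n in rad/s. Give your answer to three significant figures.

Peak time t_p = π/ω_d, so ω_d = π/t_p = π/0.0400 = 78.5 rad/s.
ω_n = ω_d/√(1−ζ²) = 78.5/√0.859 = 84.8 rad/s.

ω_n ≈ 84.8 rad/s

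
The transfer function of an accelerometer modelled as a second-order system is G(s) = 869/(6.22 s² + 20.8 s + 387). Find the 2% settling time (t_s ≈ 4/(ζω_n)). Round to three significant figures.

t_s ≈ 2.39 s

Dividing through by 6.22: denominator becomes s² + 3.344 s + 62.22.
So ω_n = √62.22 = 7.89 rad/s and ζ = 3.344/(2·7.89) = 0.212.
t_s ≈ 4/(ζω_n) = 2.39 s.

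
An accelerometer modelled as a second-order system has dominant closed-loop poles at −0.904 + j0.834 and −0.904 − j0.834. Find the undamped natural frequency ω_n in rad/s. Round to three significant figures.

The poles are at −σ ± jω_d with σ = 0.904 and ω_d = 0.834, so ω_n = √(σ²+ω_d²) = 1.23 rad/s and ζ = σ/ω_n = 0.735.

ω_n ≈ 1.23 rad/s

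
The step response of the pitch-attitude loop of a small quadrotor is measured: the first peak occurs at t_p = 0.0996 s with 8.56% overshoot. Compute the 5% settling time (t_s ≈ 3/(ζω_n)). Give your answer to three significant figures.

t_s ≈ 0.122 s

The overshoot fixes ζ = −ln(OS)/√(π²+ln²(OS)) = 0.616.
From t_p = π/ω_d, ω_d = π/0.0996 = 31.5 rad/s, so ω_n = ω_d/√(1−ζ²) = 40.0 rad/s.
t_s ≈ 3/(ζω_n) = 3/(0.616·40.0) = 0.122 s.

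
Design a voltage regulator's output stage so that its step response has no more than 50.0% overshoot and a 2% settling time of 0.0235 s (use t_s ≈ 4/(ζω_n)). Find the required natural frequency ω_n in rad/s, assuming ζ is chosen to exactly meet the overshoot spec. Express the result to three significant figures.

Inverting the overshoot relation: ζ = |ln 0.500|/√(π² + ln²0.500) = 0.215.
Then ω_n = 4/(ζ t_s) = 4/(0.215 × 0.0235) = 790 rad/s.

ω_n ≈ 790 rad/s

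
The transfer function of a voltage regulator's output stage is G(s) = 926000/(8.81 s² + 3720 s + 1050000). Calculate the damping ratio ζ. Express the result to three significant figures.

ζ ≈ 0.612

Dividing through by 8.81: denominator becomes s² + 422.2 s + 119200.
So ω_n = √119200 = 345 rad/s and ζ = 422.2/(2·345) = 0.612.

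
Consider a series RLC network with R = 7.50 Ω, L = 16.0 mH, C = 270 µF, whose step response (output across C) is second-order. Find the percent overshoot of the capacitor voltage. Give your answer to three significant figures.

For a series RLC circuit (capacitor voltage as output), ω_n = 1/√(LC) = 1/√(16.0 mH · 270 µF) = 481 rad/s.
ζ = (R/2)·√(C/L) = (7.50/2)·√(270 µF/16.0 mH) = 0.487.
Overshoot: exp(−π·0.487/√(1−0.487²)) = 0.173, i.e. 17.3%.

%OS ≈ 17.3%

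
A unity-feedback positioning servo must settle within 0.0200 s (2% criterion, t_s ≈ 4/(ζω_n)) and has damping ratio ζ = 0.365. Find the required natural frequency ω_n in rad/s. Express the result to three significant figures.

ω_n ≈ 548 rad/s

Rearranging t_s ≈ 4/(ζω_n) gives ω_n = 4/(ζ·t_s) = 4/(0.365 × 0.0200) = 548 rad/s.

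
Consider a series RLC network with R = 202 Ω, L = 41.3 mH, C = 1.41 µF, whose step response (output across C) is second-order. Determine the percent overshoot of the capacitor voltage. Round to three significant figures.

%OS ≈ 10.1%

For a series RLC circuit (capacitor voltage as output), ω_n = 1/√(LC) = 1/√(41.3 mH · 1.41 µF) = 4140 rad/s.
ζ = (R/2)·√(C/L) = (202/2)·√(1.41 µF/41.3 mH) = 0.590.
Overshoot: exp(−π·0.590/√(1−0.590²)) = 0.101, i.e. 10.1%.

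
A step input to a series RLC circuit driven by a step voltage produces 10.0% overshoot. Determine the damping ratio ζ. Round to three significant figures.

Inverting the overshoot relation: ζ = |ln 0.100|/√(π² + ln²0.100) = 0.591.

ζ ≈ 0.591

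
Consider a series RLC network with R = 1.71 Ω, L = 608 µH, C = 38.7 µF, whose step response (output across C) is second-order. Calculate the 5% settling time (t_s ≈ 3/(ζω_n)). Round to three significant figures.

For a series RLC circuit (capacitor voltage as output), ω_n = 1/√(LC) = 1/√(608 µH · 38.7 µF) = 6520 rad/s.
ζ = (R/2)·√(C/L) = (1.71/2)·√(38.7 µF/608 µH) = 0.216.
t_s ≈ 3/(ζω_n) = 0.00213 s.

t_s ≈ 0.00213 s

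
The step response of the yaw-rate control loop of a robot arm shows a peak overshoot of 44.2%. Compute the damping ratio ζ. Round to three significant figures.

ζ ≈ 0.252

From %OS = 100·exp(−πζ/√(1−ζ²)), invert to get ζ = −ln(OS)/√(π² + ln²(OS)) with OS = 0.442.
−ln 0.442 = 0.8164, so ζ = 0.8164/√(π² + 0.6666) = 0.252.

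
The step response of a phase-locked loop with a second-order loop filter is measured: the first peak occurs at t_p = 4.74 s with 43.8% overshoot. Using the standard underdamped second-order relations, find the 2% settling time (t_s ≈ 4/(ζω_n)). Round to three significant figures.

The overshoot fixes ζ = −ln(OS)/√(π²+ln²(OS)) = 0.254.
t_p = π/ω_d ⇒ ω_d = 0.663 rad/s; then ω_n = ω_d/√(1−ζ²) = 0.685 rad/s.
t_s ≈ 4/(ζω_n) = 4/(0.254·0.685) = 23.0 s.

t_s ≈ 23.0 s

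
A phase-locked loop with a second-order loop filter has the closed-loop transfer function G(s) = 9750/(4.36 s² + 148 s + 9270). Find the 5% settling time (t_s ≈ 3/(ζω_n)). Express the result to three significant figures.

t_s ≈ 0.177 s

Dividing through by 4.36: denominator becomes s² + 33.94 s + 2126.
So ω_n = √2126 = 46.1 rad/s and ζ = 33.94/(2·46.1) = 0.368.
t_s ≈ 3/(ζω_n) = 0.177 s.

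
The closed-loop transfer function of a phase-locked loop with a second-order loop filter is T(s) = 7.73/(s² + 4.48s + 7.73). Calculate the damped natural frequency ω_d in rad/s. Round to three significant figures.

ω_d ≈ 1.65 rad/s

Matching coefficients with s² + 2ζω_n s + ω_n² gives ω_n² = 7.73 ⇒ ω_n = 2.78 rad/s, and ζ = 4.48/(2ω_n) = 0.806.
The damped frequency ω_d = ω_n√(1−ζ²) = 1.65 rad/s.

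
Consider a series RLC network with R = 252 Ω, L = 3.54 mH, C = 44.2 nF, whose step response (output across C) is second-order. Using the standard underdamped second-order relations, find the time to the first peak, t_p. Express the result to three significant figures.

t_p ≈ 0.0000439 s

For a series RLC circuit (capacitor voltage as output), ω_n = 1/√(LC) = 1/√(3.54 mH · 44.2 nF) = 79900 rad/s.
ζ = (R/2)·√(C/L) = (252/2)·√(44.2 nF/3.54 mH) = 0.445.
The damped frequency ω_d = ω_n√(1−ζ²) = 71600 rad/s. t_p = π/ω_d = 0.0000439 s.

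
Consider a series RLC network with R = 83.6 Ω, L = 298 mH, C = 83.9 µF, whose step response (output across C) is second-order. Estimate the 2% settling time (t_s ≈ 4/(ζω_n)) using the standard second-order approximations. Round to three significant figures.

t_s ≈ 0.0285 s

For a series RLC circuit (capacitor voltage as output), ω_n = 1/√(LC) = 1/√(298 mH · 83.9 µF) = 200 rad/s.
ζ = (R/2)·√(C/L) = (83.6/2)·√(83.9 µF/298 mH) = 0.701.
t_s ≈ 4/(ζω_n) = 0.0285 s.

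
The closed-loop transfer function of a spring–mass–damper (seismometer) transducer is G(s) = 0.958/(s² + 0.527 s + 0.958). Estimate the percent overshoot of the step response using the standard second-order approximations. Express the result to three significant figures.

ω_n = √0.958 = 0.979 rad/s; ζ = 0.527/(2·0.979) = 0.269.
%OS = 100·exp(−πζ/√(1−ζ²)) = 41.6%.

%OS ≈ 41.6%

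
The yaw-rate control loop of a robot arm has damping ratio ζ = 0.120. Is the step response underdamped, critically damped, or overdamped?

Since ζ = 0.120 < 1, the system is underdamped.

underdamped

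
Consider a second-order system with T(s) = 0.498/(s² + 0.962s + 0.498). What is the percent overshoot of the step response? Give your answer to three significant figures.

%OS ≈ 5.36%

Matching coefficients with s² + 2ζω_n s + ω_n² gives ω_n² = 0.498 ⇒ ω_n = 0.706 rad/s, and ζ = 0.962/(2ω_n) = 0.682.
%OS = 100·exp(−πζ/√(1−ζ²)) = 5.36%.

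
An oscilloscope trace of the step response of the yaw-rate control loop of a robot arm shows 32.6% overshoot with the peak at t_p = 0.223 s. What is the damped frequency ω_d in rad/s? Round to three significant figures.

ω_d ≈ 14.1 rad/s

t_p = π/ω_d, so ω_d = π/0.223 = 14.1 rad/s.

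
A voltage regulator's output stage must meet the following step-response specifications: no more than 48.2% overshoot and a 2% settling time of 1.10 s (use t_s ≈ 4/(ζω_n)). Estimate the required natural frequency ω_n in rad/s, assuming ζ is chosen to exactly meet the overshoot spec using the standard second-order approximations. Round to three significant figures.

From %OS = 100·exp(−πζ/√(1−ζ²)), invert to get ζ = −ln(OS)/√(π² + ln²(OS)) with OS = 0.482.
−ln 0.482 = 0.7298, so ζ = 0.7298/√(π² + 0.5326) = 0.226.
From t_s ≈ 4/(ζω_n): ω_n = 4/(ζ·t_s) = 4/(0.226·1.10) = 16.1 rad/s.

ω_n ≈ 16.1 rad/s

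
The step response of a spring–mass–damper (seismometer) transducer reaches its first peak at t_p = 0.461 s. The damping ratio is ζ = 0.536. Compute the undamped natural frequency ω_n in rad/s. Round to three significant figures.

ω_n ≈ 8.07 rad/s

Peak time t_p = π/ω_d, so ω_d = π/t_p = π/0.461 = 6.81 rad/s.
ω_n = ω_d/√(1−ζ²) = 6.81/√0.713 = 8.07 rad/s.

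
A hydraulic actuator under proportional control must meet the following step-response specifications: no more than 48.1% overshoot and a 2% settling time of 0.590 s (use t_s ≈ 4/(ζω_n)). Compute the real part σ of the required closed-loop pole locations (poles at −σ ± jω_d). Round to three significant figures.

The settling-time spec alone fixes σ = ζω_n = 4/t_s = 4/0.590 = 6.78.
(Overshoot then fixes ζ = 0.227 and hence ω_d = σ·√(1−ζ²)/ζ = 29.1 rad/s.)

σ ≈ 6.78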